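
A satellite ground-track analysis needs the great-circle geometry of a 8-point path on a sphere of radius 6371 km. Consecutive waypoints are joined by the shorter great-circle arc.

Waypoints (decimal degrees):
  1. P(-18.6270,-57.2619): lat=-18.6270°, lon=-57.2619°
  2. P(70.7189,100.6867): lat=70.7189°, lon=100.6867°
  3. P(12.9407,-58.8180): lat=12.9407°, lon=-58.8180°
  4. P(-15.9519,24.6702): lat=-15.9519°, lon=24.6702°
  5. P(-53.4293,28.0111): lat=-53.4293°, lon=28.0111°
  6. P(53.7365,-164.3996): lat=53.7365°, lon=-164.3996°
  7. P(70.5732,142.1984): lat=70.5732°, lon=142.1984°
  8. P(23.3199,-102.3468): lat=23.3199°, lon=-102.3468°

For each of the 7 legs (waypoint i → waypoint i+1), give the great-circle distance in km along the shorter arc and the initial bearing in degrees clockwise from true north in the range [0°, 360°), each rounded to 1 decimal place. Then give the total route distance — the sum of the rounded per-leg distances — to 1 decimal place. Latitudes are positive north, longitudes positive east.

Leg 1: dist=14039.9 km, bearing=8.8°
Leg 2: dist=10582.1 km, bearing=340.0°
Leg 3: dist=9722.5 km, bearing=107.0°
Leg 4: dist=4177.5 km, bearing=176.7°
Leg 5: dist=19196.2 km, bearing=82.6°
Leg 6: dist=3184.0 km, bearing=326.1°
Leg 7: dist=8450.0 km, bearing=58.7°
Total: 69352.2 km

Leg 1: φ1=-0.3251025, φ2=1.2342776, Δφ=1.5593801, Δλ=2.7567231 rad; a=sin²(Δφ/2)+cosφ1·cosφ2·sin²(Δλ/2)=0.7957534210; c=2·atan2(√a, √(1-a))=2.203722725; dist=6371·c=14039.917 ≈ 14039.9 km; running total=14039.9 km
Leg 1 bearing: y=sinΔλ·cosφ2=0.12397084, x=cosφ1·sinφ2-sinφ1·cosφ2·cosΔλ=0.79671255; θ=atan2(y, x)=8.8445° ≈ 8.8°
Leg 2: φ1=1.2342776, φ2=0.2258578, Δφ=-1.0084198, Δλ=-2.7838822 rad; a=sin²(Δφ/2)+cosφ1·cosφ2·sin²(Δλ/2)=0.5450322188; c=2·atan2(√a, √(1-a))=1.660982972; dist=6371·c=10582.123 ≈ 10582.1 km; running total=24622.0 km
Leg 2 bearing: y=sinΔλ·cosφ2=-0.34123806, x=cosφ1·sinφ2-sinφ1·cosφ2·cosΔλ=0.93565217; θ=atan2(y, x)=-20.0372° <0 so +360° → 339.9628° ≈ 340.0°
Leg 3: φ1=0.2258578, φ2=-0.2784132, Δφ=-0.5042710, Δλ=1.4571440 rad; a=sin²(Δφ/2)+cosφ1·cosφ2·sin²(Δλ/2)=0.4776373698; c=2·atan2(√a, √(1-a))=1.526056142; dist=6371·c=9722.504 ≈ 9722.5 km; running total=34344.5 km
Leg 3 bearing: y=sinΔλ·cosφ2=0.95528970, x=cosφ1·sinφ2-sinφ1·cosφ2·cosΔλ=-0.29226911; θ=atan2(y, x)=107.0114° ≈ 107.0°
Leg 4: φ1=-0.2784132, φ2=-0.9325172, Δφ=-0.6541040, Δλ=0.0583097 rad; a=sin²(Δφ/2)+cosφ1·cosφ2·sin²(Δλ/2)=0.1036901050; c=2·atan2(√a, √(1-a))=0.655702513; dist=6371·c=4177.481 ≈ 4177.5 km; running total=38522.0 km
Leg 4 bearing: y=sinΔλ·cosφ2=0.03472207, x=cosφ1·sinφ2-sinφ1·cosφ2·cosΔλ=-0.60872674; θ=atan2(y, x)=176.7354° ≈ 176.7°
Leg 5: φ1=-0.9325172, φ2=0.9378789, Δφ=1.8703961, Δλ=-3.3582002 rad; a=sin²(Δφ/2)+cosφ1·cosφ2·sin²(Δλ/2)=0.9958751202; c=2·atan2(√a, √(1-a))=3.013053728; dist=6371·c=19196.165 ≈ 19196.2 km; running total=57718.2 km
Leg 5 bearing: y=sinΔλ·cosφ2=0.12712375, x=cosφ1·sinφ2-sinφ1·cosφ2·cosΔλ=0.01646244; θ=atan2(y, x)=82.6213° ≈ 82.6°
Leg 6: φ1=0.9378789, φ2=1.2317347, Δφ=0.2938559, Δλ=5.3511446 rad; a=sin²(Δφ/2)+cosφ1·cosφ2·sin²(Δλ/2)=0.0611538486; c=2·atan2(√a, √(1-a))=0.499771051; dist=6371·c=3184.041 ≈ 3184.0 km; running total=60902.2 km
Leg 6 bearing: y=sinΔλ·cosφ2=-0.26702585, x=cosφ1·sinφ2-sinφ1·cosφ2·cosΔλ=0.39793645; θ=atan2(y, x)=-33.8627° <0 so +360° → 326.1373° ≈ 326.1°
Leg 7: φ1=1.2317347, φ2=0.4070090, Δφ=-0.8247257, Δλ=-4.2681189 rad; a=sin²(Δφ/2)+cosφ1·cosφ2·sin²(Δλ/2)=0.3789737002; c=2·atan2(√a, √(1-a))=1.326315524; dist=6371·c=8449.956 ≈ 8450.0 km; running total=69352.2 km
Leg 7 bearing: y=sinΔλ·cosφ2=0.82916376, x=cosφ1·sinφ2-sinφ1·cosφ2·cosΔλ=0.50388292; θ=atan2(y, x)=58.7129° ≈ 58.7°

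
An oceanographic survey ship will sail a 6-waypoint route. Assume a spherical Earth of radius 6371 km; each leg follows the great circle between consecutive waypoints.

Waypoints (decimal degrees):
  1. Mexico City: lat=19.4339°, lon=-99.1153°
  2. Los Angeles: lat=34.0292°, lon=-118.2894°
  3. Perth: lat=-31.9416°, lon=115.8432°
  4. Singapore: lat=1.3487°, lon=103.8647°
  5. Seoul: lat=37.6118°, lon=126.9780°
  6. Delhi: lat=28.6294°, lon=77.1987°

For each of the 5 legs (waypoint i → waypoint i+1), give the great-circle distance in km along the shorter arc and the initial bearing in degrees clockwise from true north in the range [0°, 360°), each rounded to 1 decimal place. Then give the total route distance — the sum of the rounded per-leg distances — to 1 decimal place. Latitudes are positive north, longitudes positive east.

Leg 1: dist=2493.6 km, bearing=314.5°
Leg 2: dist=15020.5 km, bearing=256.9°
Leg 3: dist=3910.9 km, bearing=338.9°
Leg 4: dist=4674.0 km, bearing=27.7°
Leg 5: dist=4686.7 km, bearing=272.9°
Total: 30785.7 km

Leg 1: φ1=0.3391855, φ2=0.5939216, Δφ=0.2547360, Δλ=-0.3346512 rad; a=sin²(Δφ/2)+cosφ1·cosφ2·sin²(Δλ/2)=0.0378129332; c=2·atan2(√a, √(1-a))=0.391404604; dist=6371·c=2493.639 ≈ 2493.6 km; running total=2493.6 km
Leg 1 bearing: y=sinΔλ·cosφ2=-0.27219523, x=cosφ1·sinφ2-sinφ1·cosφ2·cosΔλ=0.26728677; θ=atan2(y, x)=-45.5213° <0 so +360° → 314.4787° ≈ 314.5°
Leg 2: φ1=0.5939216, φ2=-0.5574861, Δφ=-1.1514077, Δλ=4.0863848 rad; a=sin²(Δφ/2)+cosφ1·cosφ2·sin²(Δλ/2)=0.8540602525; c=2·atan2(√a, √(1-a))=2.357629142; dist=6371·c=15020.455 ≈ 15020.5 km; running total=17514.1 km
Leg 2 bearing: y=sinΔλ·cosφ2=-0.68767445, x=cosφ1·sinφ2-sinφ1·cosφ2·cosΔλ=-0.16021611; θ=atan2(y, x)=-103.1150° <0 so +360° → 256.8850° ≈ 256.9°
Leg 3: φ1=-0.5574861, φ2=0.0235393, Δφ=0.5810253, Δλ=-0.2090643 rad; a=sin²(Δφ/2)+cosφ1·cosφ2·sin²(Δλ/2)=0.0912860581; c=2·atan2(√a, √(1-a))=0.613864800; dist=6371·c=3910.933 ≈ 3910.9 km; running total=21425.0 km
Leg 3 bearing: y=sinΔλ·cosφ2=-0.20748713, x=cosφ1·sinφ2-sinφ1·cosφ2·cosΔλ=0.53736463; θ=atan2(y, x)=-21.1126° <0 so +360° → 338.8874° ≈ 338.9°
Leg 4: φ1=0.0235393, φ2=0.6564497, Δφ=0.6329105, Δλ=0.4034032 rad; a=sin²(Δφ/2)+cosφ1·cosφ2·sin²(Δλ/2)=0.1286298410; c=2·atan2(√a, √(1-a))=0.733642610; dist=6371·c=4674.037 ≈ 4674.0 km; running total=26099.0 km
Leg 4 bearing: y=sinΔλ·cosφ2=0.31096446, x=cosφ1·sinφ2-sinφ1·cosφ2·cosΔλ=0.59299066; θ=atan2(y, x)=27.6725° ≈ 27.7°
Leg 5: φ1=0.6564497, φ2=0.4996773, Δφ=-0.1567725, Δλ=-0.8688127 rad; a=sin²(Δφ/2)+cosφ1·cosφ2·sin²(Δλ/2)=0.1292946345; c=2·atan2(√a, √(1-a))=0.735626133; dist=6371·c=4686.674 ≈ 4686.7 km; running total=30785.7 km
Leg 5 bearing: y=sinΔλ·cosφ2=-0.67020748, x=cosφ1·sinφ2-sinφ1·cosφ2·cosΔλ=0.03364603; θ=atan2(y, x)=-87.1260° <0 so +360° → 272.8740° ≈ 272.9°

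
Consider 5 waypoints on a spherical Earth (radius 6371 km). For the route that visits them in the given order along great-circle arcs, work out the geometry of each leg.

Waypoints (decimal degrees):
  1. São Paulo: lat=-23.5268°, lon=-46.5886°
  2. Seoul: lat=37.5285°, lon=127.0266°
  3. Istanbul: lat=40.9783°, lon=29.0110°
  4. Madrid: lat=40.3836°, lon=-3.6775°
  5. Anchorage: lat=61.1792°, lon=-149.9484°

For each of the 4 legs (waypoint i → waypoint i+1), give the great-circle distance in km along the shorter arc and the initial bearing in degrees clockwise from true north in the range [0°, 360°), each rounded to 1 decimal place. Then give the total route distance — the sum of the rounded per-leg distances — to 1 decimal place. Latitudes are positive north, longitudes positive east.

Leg 1: φ1=-0.4106201, φ2=0.6549959, Δφ=1.0656160, Δλ=3.0301569 rad; a=sin²(Δφ/2)+cosφ1·cosφ2·sin²(Δλ/2)=0.9828892556; c=2·atan2(√a, √(1-a))=2.879224687; dist=6371·c=18343.540 ≈ 18343.5 km; running total=18343.5 km
Leg 1 bearing: y=sinΔλ·cosφ2=0.08819140, x=cosφ1·sinφ2-sinφ1·cosφ2·cosΔλ=0.24391421; θ=atan2(y, x)=19.8783° ≈ 19.9°
Leg 2: φ1=0.6549959, φ2=0.7152063, Δφ=0.0602104, Δλ=-1.7106949 rad; a=sin²(Δφ/2)+cosφ1·cosφ2·sin²(Δλ/2)=0.3420094882; c=2·atan2(√a, √(1-a))=1.249305850; dist=6371·c=7959.328 ≈ 7959.3 km; running total=26302.8 km
Leg 2 bearing: y=sinΔλ·cosφ2=-0.74758216, x=cosφ1·sinφ2-sinφ1·cosφ2·cosΔλ=0.58418910; θ=atan2(y, x)=-51.9946° <0 so +360° → 308.0054° ≈ 308.0°
Leg 3: φ1=0.7152063, φ2=0.7048268, Δφ=-0.0103795, Δλ=-0.5705220 rad; a=sin²(Δφ/2)+cosφ1·cosφ2·sin²(Δλ/2)=0.0455669149; c=2·atan2(√a, √(1-a))=0.430238812; dist=6371·c=2741.051 ≈ 2741.1 km; running total=29043.9 km
Leg 3 bearing: y=sinΔλ·cosφ2=-0.41138524, x=cosφ1·sinφ2-sinφ1·cosφ2·cosΔλ=0.06873478; θ=atan2(y, x)=-80.5146° <0 so +360° → 279.4854° ≈ 279.5°
Leg 4: φ1=0.7048268, φ2=1.0677785, Δφ=0.3629517, Δλ=-2.5529088 rad; a=sin²(Δφ/2)+cosφ1·cosφ2·sin²(Δλ/2)=0.3688736142; c=2·atan2(√a, √(1-a))=1.305440382; dist=6371·c=8316.961 ≈ 8317.0 km; running total=37360.9 km
Leg 4 bearing: y=sinΔλ·cosφ2=-0.26767849, x=cosφ1·sinφ2-sinφ1·cosφ2·cosΔλ=0.92713090; θ=atan2(y, x)=-16.1043° <0 so +360° → 343.8957° ≈ 343.9°

Leg 1: dist=18343.5 km, bearing=19.9°
Leg 2: dist=7959.3 km, bearing=308.0°
Leg 3: dist=2741.1 km, bearing=279.5°
Leg 4: dist=8317.0 km, bearing=343.9°
Total: 37360.9 km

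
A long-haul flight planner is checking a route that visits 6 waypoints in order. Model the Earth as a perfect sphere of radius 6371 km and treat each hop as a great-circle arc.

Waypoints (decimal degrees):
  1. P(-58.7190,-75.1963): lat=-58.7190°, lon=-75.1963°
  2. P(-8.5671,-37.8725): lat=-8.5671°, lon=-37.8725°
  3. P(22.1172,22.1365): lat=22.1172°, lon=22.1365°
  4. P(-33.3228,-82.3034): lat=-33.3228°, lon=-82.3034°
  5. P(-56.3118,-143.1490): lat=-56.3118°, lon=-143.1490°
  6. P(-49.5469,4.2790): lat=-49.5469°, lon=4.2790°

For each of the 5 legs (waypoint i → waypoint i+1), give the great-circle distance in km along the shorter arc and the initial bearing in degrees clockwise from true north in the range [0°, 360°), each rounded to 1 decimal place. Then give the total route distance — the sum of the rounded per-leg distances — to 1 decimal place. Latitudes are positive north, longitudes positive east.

Leg 1: φ1=-1.0248399, φ2=-0.1495241, Δφ=0.8753158, Δλ=0.6514232 rad; a=sin²(Δφ/2)+cosφ1·cosφ2·sin²(Δλ/2)=0.2321936817; c=2·atan2(√a, √(1-a))=1.005563272; dist=6371·c=6406.444 ≈ 6406.4 km; running total=6406.4 km
Leg 1 bearing: y=sinΔλ·cosφ2=0.59955352, x=cosφ1·sinφ2-sinφ1·cosφ2·cosΔλ=0.59468872; θ=atan2(y, x)=45.2334° ≈ 45.2°
Leg 2: φ1=-0.1495241, φ2=0.3860180, Δφ=0.5355421, Δλ=1.0473546 rad; a=sin²(Δφ/2)+cosφ1·cosφ2·sin²(Δλ/2)=0.2990859387; c=2·atan2(√a, √(1-a))=1.157283965; dist=6371·c=7373.056 ≈ 7373.1 km; running total=13779.5 km
Leg 2 bearing: y=sinΔλ·cosφ2=0.80237224, x=cosφ1·sinφ2-sinφ1·cosφ2·cosΔλ=0.44128557; θ=atan2(y, x)=61.1903° ≈ 61.2°
Leg 3: φ1=0.3860180, φ2=-0.5815926, Δφ=-0.9676105, Δλ=-1.8228201 rad; a=sin²(Δφ/2)+cosφ1·cosφ2·sin²(Δλ/2)=0.6999335891; c=2·atan2(√a, √(1-a))=1.982168257; dist=6371·c=12628.394 ≈ 12628.4 km; running total=26407.9 km
Leg 3 bearing: y=sinΔλ·cosφ2=-0.80919235, x=cosφ1·sinφ2-sinφ1·cosφ2·cosΔλ=-0.43048110; θ=atan2(y, x)=-118.0125° <0 so +360° → 241.9875° ≈ 242.0°
Leg 4: φ1=-0.5815926, φ2=-0.9828263, Δφ=-0.4012337, Δλ=-1.0619561 rad; a=sin²(Δφ/2)+cosφ1·cosφ2·sin²(Δλ/2)=0.1585541563; c=2·atan2(√a, √(1-a))=0.819082581; dist=6371·c=5218.375 ≈ 5218.4 km; running total=31626.3 km
Leg 4 bearing: y=sinΔλ·cosφ2=-0.48440158, x=cosφ1·sinφ2-sinφ1·cosφ2·cosΔλ=-0.54682177; θ=atan2(y, x)=-138.4639° <0 so +360° → 221.5361° ≈ 221.5°
Leg 5: φ1=-0.9828263, φ2=-0.8647565, Δφ=0.1180698, Δλ=2.5731040 rad; a=sin²(Δφ/2)+cosφ1·cosφ2·sin²(Δλ/2)=0.3350648210; c=2·atan2(√a, √(1-a))=1.234630084; dist=6371·c=7865.828 ≈ 7865.8 km; running total=39492.1 km
Leg 5 bearing: y=sinΔλ·cosφ2=0.34930100, x=cosφ1·sinφ2-sinφ1·cosφ2·cosΔλ=-0.87702586; θ=atan2(y, x)=158.2836° ≈ 158.3°

Leg 1: dist=6406.4 km, bearing=45.2°
Leg 2: dist=7373.1 km, bearing=61.2°
Leg 3: dist=12628.4 km, bearing=242.0°
Leg 4: dist=5218.4 km, bearing=221.5°
Leg 5: dist=7865.8 km, bearing=158.3°
Total: 39492.1 km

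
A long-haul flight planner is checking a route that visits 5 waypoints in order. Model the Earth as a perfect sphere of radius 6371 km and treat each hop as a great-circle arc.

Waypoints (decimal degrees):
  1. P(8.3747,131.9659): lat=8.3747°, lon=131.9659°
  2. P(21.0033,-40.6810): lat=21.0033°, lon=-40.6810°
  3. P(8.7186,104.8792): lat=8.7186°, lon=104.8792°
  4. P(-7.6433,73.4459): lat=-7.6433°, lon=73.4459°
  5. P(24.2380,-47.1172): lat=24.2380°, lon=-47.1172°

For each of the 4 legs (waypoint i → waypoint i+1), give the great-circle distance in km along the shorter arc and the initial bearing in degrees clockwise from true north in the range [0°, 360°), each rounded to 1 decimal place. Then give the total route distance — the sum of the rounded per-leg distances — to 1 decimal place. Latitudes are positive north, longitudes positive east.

Leg 1: dist=16651.1 km, bearing=346.3°
Leg 2: dist=15007.6 km, bearing=52.2°
Leg 3: dist=3929.6 km, bearing=243.3°
Leg 4: dist=13448.0 km, bearing=293.7°
Total: 49036.3 km

Leg 1: φ1=0.1461661, φ2=0.3665767, Δφ=0.2204106, Δλ=-3.0132568 rad; a=sin²(Δφ/2)+cosφ1·cosφ2·sin²(Δλ/2)=0.9319033751; c=2·atan2(√a, √(1-a))=2.613573479; dist=6371·c=16651.077 ≈ 16651.1 km; running total=16651.1 km
Leg 1 bearing: y=sinΔλ·cosφ2=-0.11948054, x=cosφ1·sinφ2-sinφ1·cosφ2·cosΔλ=0.48945102; θ=atan2(y, x)=-13.7183° <0 so +360° → 346.2817° ≈ 346.3°
Leg 2: φ1=0.3665767, φ2=0.1521683, Δφ=-0.2144085, Δλ=2.5405047 rad; a=sin²(Δφ/2)+cosφ1·cosφ2·sin²(Δλ/2)=0.8533496688; c=2·atan2(√a, √(1-a))=2.355618444; dist=6371·c=15007.645 ≈ 15007.6 km; running total=31658.7 km
Leg 2 bearing: y=sinΔλ·cosφ2=0.55900506, x=cosφ1·sinφ2-sinφ1·cosφ2·cosΔλ=0.43369274; θ=atan2(y, x)=52.1946° ≈ 52.2°
Leg 3: φ1=0.1521683, φ2=-0.1334008, Δφ=-0.2855690, Δλ=-0.5486146 rad; a=sin²(Δφ/2)+cosφ1·cosφ2·sin²(Δλ/2)=0.0921330508; c=2·atan2(√a, √(1-a))=0.616799482; dist=6371·c=3929.630 ≈ 3929.6 km; running total=35588.3 km
Leg 3 bearing: y=sinΔλ·cosφ2=-0.51687221, x=cosφ1·sinφ2-sinφ1·cosφ2·cosΔλ=-0.25965618; θ=atan2(y, x)=-116.6731° <0 so +360° → 243.3269° ≈ 243.3°
Leg 4: φ1=-0.1334008, φ2=0.4230329, Δφ=0.5564337, Δλ=-2.1042231 rad; a=sin²(Δφ/2)+cosφ1·cosφ2·sin²(Δλ/2)=0.7570728947; c=2·atan2(√a, √(1-a))=2.110807750; dist=6371·c=13447.956 ≈ 13448.0 km; running total=49036.3 km
Leg 4 bearing: y=sinΔλ·cosφ2=-0.78516471, x=cosφ1·sinφ2-sinφ1·cosφ2·cosΔλ=0.34521079; θ=atan2(y, x)=-66.2665° <0 so +360° → 293.7335° ≈ 293.7°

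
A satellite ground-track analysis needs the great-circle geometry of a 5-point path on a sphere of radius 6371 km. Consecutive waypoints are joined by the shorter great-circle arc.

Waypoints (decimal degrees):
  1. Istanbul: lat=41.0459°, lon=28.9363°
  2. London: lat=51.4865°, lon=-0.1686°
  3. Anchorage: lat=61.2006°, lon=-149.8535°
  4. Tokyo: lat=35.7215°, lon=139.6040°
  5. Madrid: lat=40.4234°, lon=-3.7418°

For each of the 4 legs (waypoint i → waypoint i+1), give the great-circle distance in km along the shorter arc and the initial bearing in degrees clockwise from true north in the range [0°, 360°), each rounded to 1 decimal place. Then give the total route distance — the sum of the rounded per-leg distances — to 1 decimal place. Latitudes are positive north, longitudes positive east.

Leg 1: φ1=0.7163861, φ2=0.8986089, Δφ=0.1822228, Δλ=-0.5079763 rad; a=sin²(Δφ/2)+cosφ1·cosφ2·sin²(Δλ/2)=0.0379282567; c=2·atan2(√a, √(1-a))=0.392008761; dist=6371·c=2497.488 ≈ 2497.5 km; running total=2497.5 km
Leg 1 bearing: y=sinΔλ·cosφ2=-0.30288709, x=cosφ1·sinφ2-sinφ1·cosφ2·cosΔλ=0.23284807; θ=atan2(y, x)=-52.4483° <0 so +360° → 307.5517° ≈ 307.6°
Leg 2: φ1=0.8986089, φ2=1.0681520, Δφ=0.1695430, Δλ=-2.6124943 rad; a=sin²(Δφ/2)+cosφ1·cosφ2·sin²(Δλ/2)=0.2866414631; c=2·atan2(√a, √(1-a))=1.129936681; dist=6371·c=7198.827 ≈ 7198.8 km; running total=9696.3 km
Leg 2 bearing: y=sinΔλ·cosφ2=-0.24316302, x=cosφ1·sinφ2-sinφ1·cosφ2·cosΔλ=0.87108225; θ=atan2(y, x)=-15.5971° <0 so +360° → 344.4029° ≈ 344.4°
Leg 3: φ1=1.0681520, φ2=0.6234578, Δφ=-0.4446942, Δλ=5.0519864 rad; a=sin²(Δφ/2)+cosφ1·cosφ2·sin²(Δλ/2)=0.1790434399; c=2·atan2(√a, √(1-a))=0.873805645; dist=6371·c=5567.016 ≈ 5567.0 km; running total=15263.3 km
Leg 3 bearing: y=sinΔλ·cosφ2=-0.76549797, x=cosφ1·sinφ2-sinφ1·cosφ2·cosΔλ=0.04427639; θ=atan2(y, x)=-86.6897° <0 so +360° → 273.3103° ≈ 273.3°
Leg 4: φ1=0.6234578, φ2=0.7055214, Δφ=0.0820636, Δλ=-2.5018562 rad; a=sin²(Δφ/2)+cosφ1·cosφ2·sin²(Δλ/2)=0.5586248026; c=2·atan2(√a, √(1-a))=1.688316255; dist=6371·c=10756.263 ≈ 10756.3 km; running total=26019.6 km
Leg 4 bearing: y=sinΔλ·cosφ2=-0.45446816, x=cosφ1·sinφ2-sinφ1·cosφ2·cosΔλ=0.88301258; θ=atan2(y, x)=-27.2339° <0 so +360° → 332.7661° ≈ 332.8°

Leg 1: dist=2497.5 km, bearing=307.6°
Leg 2: dist=7198.8 km, bearing=344.4°
Leg 3: dist=5567.0 km, bearing=273.3°
Leg 4: dist=10756.3 km, bearing=332.8°
Total: 26019.6 km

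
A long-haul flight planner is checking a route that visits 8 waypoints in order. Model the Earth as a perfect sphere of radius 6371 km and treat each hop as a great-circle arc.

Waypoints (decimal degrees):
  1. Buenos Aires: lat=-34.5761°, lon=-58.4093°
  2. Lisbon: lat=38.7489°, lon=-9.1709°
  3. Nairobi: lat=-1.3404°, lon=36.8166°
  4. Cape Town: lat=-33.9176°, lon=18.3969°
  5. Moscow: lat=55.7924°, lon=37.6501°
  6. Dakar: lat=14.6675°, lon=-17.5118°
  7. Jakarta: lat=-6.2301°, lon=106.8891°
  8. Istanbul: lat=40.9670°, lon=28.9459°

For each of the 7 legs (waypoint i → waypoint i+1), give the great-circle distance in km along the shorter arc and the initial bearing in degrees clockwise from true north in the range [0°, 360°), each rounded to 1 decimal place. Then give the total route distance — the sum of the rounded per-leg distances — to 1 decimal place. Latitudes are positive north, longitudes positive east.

Leg 1: dist=9599.1 km, bearing=36.3°
Leg 2: dist=6470.5 km, bearing=122.2°
Leg 3: dist=4098.0 km, bearing=205.9°
Leg 4: dist=10141.5 km, bearing=10.7°
Leg 5: dist=6522.8 km, bearing=248.4°
Leg 6: dist=13877.9 km, bearing=87.4°
Leg 7: dist=9461.2 km, bearing=312.2°
Total: 60171.0 km

Leg 1: φ1=-0.6034668, φ2=0.6762959, Δφ=1.2797627, Δλ=0.8593722 rad; a=sin²(Δφ/2)+cosφ1·cosφ2·sin²(Δλ/2)=0.4679689195; c=2·atan2(√a, √(1-a))=1.506690267; dist=6371·c=9599.124 ≈ 9599.1 km; running total=9599.1 km
Leg 1 bearing: y=sinΔλ·cosφ2=0.59071920, x=cosφ1·sinφ2-sinφ1·cosφ2·cosΔλ=0.80433007; θ=atan2(y, x)=36.2944° ≈ 36.3°
Leg 2: φ1=0.6762959, φ2=-0.0233944, Δφ=-0.6996903, Δλ=0.8026333 rad; a=sin²(Δφ/2)+cosφ1·cosφ2·sin²(Δλ/2)=0.2364528404; c=2·atan2(√a, √(1-a))=1.015618627; dist=6371·c=6470.506 ≈ 6470.5 km; running total=16069.6 km
Leg 2 bearing: y=sinΔλ·cosφ2=0.71899144, x=cosφ1·sinφ2-sinφ1·cosφ2·cosΔλ=-0.45301533; θ=atan2(y, x)=122.2138° ≈ 122.2°
Leg 3: φ1=-0.0233944, φ2=-0.5919738, Δφ=-0.5685794, Δλ=-0.3214844 rad; a=sin²(Δφ/2)+cosφ1·cosφ2·sin²(Δλ/2)=0.0999182633; c=2·atan2(√a, √(1-a))=0.643228604; dist=6371·c=4098.009 ≈ 4098.0 km; running total=20167.6 km
Leg 3 bearing: y=sinΔλ·cosφ2=-0.26220921, x=cosφ1·sinφ2-sinφ1·cosφ2·cosΔλ=-0.53943002; θ=atan2(y, x)=-154.0763° <0 so +360° → 205.9237° ≈ 205.9°
Leg 4: φ1=-0.5919738, φ2=0.9737611, Δφ=1.5657349, Δλ=0.3360317 rad; a=sin²(Δφ/2)+cosφ1·cosφ2·sin²(Δλ/2)=0.5105156766; c=2·atan2(√a, √(1-a))=1.591829231; dist=6371·c=10141.544 ≈ 10141.5 km; running total=30309.1 km
Leg 4 bearing: y=sinΔλ·cosφ2=0.18537944, x=cosφ1·sinφ2-sinφ1·cosφ2·cosΔλ=0.98244193; θ=atan2(y, x)=10.6856° ≈ 10.7°
Leg 5: φ1=0.9737611, φ2=0.2559962, Δφ=-0.7177649, Δλ=-0.9627568 rad; a=sin²(Δφ/2)+cosφ1·cosφ2·sin²(Δλ/2)=0.2399511800; c=2·atan2(√a, √(1-a))=1.023831062; dist=6371·c=6522.828 ≈ 6522.8 km; running total=36831.9 km
Leg 5 bearing: y=sinΔλ·cosφ2=-0.79402190, x=cosφ1·sinφ2-sinφ1·cosφ2·cosΔλ=-0.31468661; θ=atan2(y, x)=-111.6194° <0 so +360° → 248.3806° ≈ 248.4°
Leg 6: φ1=0.2559962, φ2=-0.1087358, Δφ=-0.3647319, Δλ=2.1712053 rad; a=sin²(Δφ/2)+cosφ1·cosφ2·sin²(Δλ/2)=0.7854094140; c=2·atan2(√a, √(1-a))=2.178299099; dist=6371·c=13877.944 ≈ 13877.9 km; running total=50709.8 km
Leg 6 bearing: y=sinΔλ·cosφ2=0.82023163, x=cosφ1·sinφ2-sinφ1·cosφ2·cosΔλ=0.03722820; θ=atan2(y, x)=87.4013° ≈ 87.4°
Leg 7: φ1=-0.1087358, φ2=0.7150090, Δφ=0.8237448, Δλ=-1.3603655 rad; a=sin²(Δφ/2)+cosφ1·cosφ2·sin²(Δλ/2)=0.4571786506; c=2·atan2(√a, √(1-a))=1.485048587; dist=6371·c=9461.245 ≈ 9461.2 km; running total=60171.0 km
Leg 7 bearing: y=sinΔλ·cosφ2=-0.73843085, x=cosφ1·sinφ2-sinφ1·cosφ2·cosΔλ=0.66886860; θ=atan2(y, x)=-47.8298° <0 so +360° → 312.1702° ≈ 312.2°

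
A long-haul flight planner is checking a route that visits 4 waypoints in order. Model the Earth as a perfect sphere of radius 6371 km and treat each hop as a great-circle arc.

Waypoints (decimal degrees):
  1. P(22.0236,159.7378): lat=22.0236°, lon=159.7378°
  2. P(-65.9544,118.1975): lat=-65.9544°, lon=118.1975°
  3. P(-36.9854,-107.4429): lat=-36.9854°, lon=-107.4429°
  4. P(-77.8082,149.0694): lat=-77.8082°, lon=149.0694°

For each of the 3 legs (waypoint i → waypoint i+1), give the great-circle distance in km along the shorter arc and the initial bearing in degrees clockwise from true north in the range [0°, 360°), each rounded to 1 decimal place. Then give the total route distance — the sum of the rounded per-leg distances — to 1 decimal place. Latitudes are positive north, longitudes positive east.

Leg 1: φ1=0.3843843, φ2=-1.1511214, Δφ=-1.5355058, Δλ=-0.7250150 rad; a=sin²(Δφ/2)+cosφ1·cosφ2·sin²(Δλ/2)=0.5298600139; c=2·atan2(√a, √(1-a))=1.630551910; dist=6371·c=10388.246 ≈ 10388.2 km; running total=10388.2 km
Leg 1 bearing: y=sinΔλ·cosφ2=-0.27020812, x=cosφ1·sinφ2-sinφ1·cosφ2·cosΔλ=-0.96094802; θ=atan2(y, x)=-164.2946° <0 so +360° → 195.7054° ≈ 195.7°
Leg 2: φ1=-1.1511214, φ2=-0.6455170, Δφ=0.5056044, Δλ=-3.9381679 rad; a=sin²(Δφ/2)+cosφ1·cosφ2·sin²(Δλ/2)=0.3390780098; c=2·atan2(√a, √(1-a))=1.243119875; dist=6371·c=7919.917 ≈ 7919.9 km; running total=18308.1 km
Leg 2 bearing: y=sinΔλ·cosφ2=0.57110674, x=cosφ1·sinφ2-sinφ1·cosφ2·cosΔλ=-0.75515134; θ=atan2(y, x)=142.9005° ≈ 142.9°
Leg 3: φ1=-0.6455170, φ2=-1.3580093, Δφ=-0.7124923, Δλ=4.4769842 rad; a=sin²(Δφ/2)+cosφ1·cosφ2·sin²(Δλ/2)=0.2256511786; c=2·atan2(√a, √(1-a))=0.989990691; dist=6371·c=6307.231 ≈ 6307.2 km; running total=24615.3 km
Leg 3 bearing: y=sinΔλ·cosφ2=-0.20536043, x=cosφ1·sinφ2-sinφ1·cosφ2·cosΔλ=-0.81040606; θ=atan2(y, x)=-165.7803° <0 so +360° → 194.2197° ≈ 194.2°

Leg 1: dist=10388.2 km, bearing=195.7°
Leg 2: dist=7919.9 km, bearing=142.9°
Leg 3: dist=6307.2 km, bearing=194.2°
Total: 24615.3 km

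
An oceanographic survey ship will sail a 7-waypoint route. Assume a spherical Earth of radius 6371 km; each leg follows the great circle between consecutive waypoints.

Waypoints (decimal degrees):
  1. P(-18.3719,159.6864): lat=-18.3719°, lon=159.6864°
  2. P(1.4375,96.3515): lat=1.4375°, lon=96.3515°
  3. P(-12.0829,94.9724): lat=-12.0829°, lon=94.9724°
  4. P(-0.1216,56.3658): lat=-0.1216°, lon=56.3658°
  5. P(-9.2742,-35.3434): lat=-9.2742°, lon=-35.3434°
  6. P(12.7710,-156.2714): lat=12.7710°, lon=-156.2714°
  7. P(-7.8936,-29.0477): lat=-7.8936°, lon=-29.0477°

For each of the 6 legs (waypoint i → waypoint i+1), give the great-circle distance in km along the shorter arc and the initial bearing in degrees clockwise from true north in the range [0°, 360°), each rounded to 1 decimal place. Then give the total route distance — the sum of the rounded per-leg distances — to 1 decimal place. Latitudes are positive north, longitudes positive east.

Leg 1: dist=7261.1 km, bearing=280.5°
Leg 2: dist=1511.1 km, bearing=185.7°
Leg 3: dist=4462.3 km, bearing=284.5°
Leg 4: dist=10192.9 km, bearing=260.7°
Leg 5: dist=13568.8 km, bearing=279.3°
Leg 6: dist=14225.4 km, bearing=90.1°
Total: 51221.6 km

Leg 1: φ1=-0.3206501, φ2=0.0250891, Δφ=0.3457393, Δλ=-1.1054025 rad; a=sin²(Δφ/2)+cosφ1·cosφ2·sin²(Δλ/2)=0.2910699361; c=2·atan2(√a, √(1-a))=1.139707647; dist=6371·c=7261.077 ≈ 7261.1 km; running total=7261.1 km
Leg 1 bearing: y=sinΔλ·cosφ2=-0.89336367, x=cosφ1·sinφ2-sinφ1·cosφ2·cosΔλ=0.16520978; θ=atan2(y, x)=-79.5227° <0 so +360° → 280.4773° ≈ 280.5°
Leg 2: φ1=0.0250891, φ2=-0.2108864, Δφ=-0.2359755, Δλ=-0.0240698 rad; a=sin²(Δφ/2)+cosφ1·cosφ2·sin²(Δλ/2)=0.0139982084; c=2·atan2(√a, √(1-a))=0.237183618; dist=6371·c=1511.097 ≈ 1511.1 km; running total=8772.2 km
Leg 2 bearing: y=sinΔλ·cosφ2=-0.02353431, x=cosφ1·sinφ2-sinφ1·cosφ2·cosΔλ=-0.23378445; θ=atan2(y, x)=-174.2516° <0 so +360° → 185.7484° ≈ 185.7°
Leg 3: φ1=-0.2108864, φ2=-0.0021223, Δφ=0.2087641, Δλ=-0.6738123 rad; a=sin²(Δφ/2)+cosφ1·cosφ2·sin²(Δλ/2)=0.1177106329; c=2·atan2(√a, √(1-a))=0.700408851; dist=6371·c=4462.305 ≈ 4462.3 km; running total=13234.5 km
Leg 3 bearing: y=sinΔλ·cosφ2=-0.62396821, x=cosφ1·sinφ2-sinφ1·cosφ2·cosΔλ=0.16150241; θ=atan2(y, x)=-75.4885° <0 so +360° → 284.5115° ≈ 284.5°
Leg 4: φ1=-0.0021223, φ2=-0.1618653, Δφ=-0.1597430, Δλ=-1.6006275 rad; a=sin²(Δφ/2)+cosφ1·cosφ2·sin²(Δλ/2)=0.5145473808; c=2·atan2(√a, √(1-a))=1.599895195; dist=6371·c=10192.932 ≈ 10192.9 km; running total=23427.4 km
Leg 4 bearing: y=sinΔλ·cosφ2=-0.98648929, x=cosφ1·sinφ2-sinφ1·cosφ2·cosΔλ=-0.16122154; θ=atan2(y, x)=-99.2818° <0 so +360° → 260.7182° ≈ 260.7°
Leg 5: φ1=-0.1618653, φ2=0.2228960, Δφ=0.3847613, Δλ=-2.1105918 rad; a=sin²(Δφ/2)+cosφ1·cosφ2·sin²(Δλ/2)=0.7651594141; c=2·atan2(√a, √(1-a))=2.129772914; dist=6371·c=13568.783 ≈ 13568.8 km; running total=36996.2 km
Leg 5 bearing: y=sinΔλ·cosφ2=-0.83659270, x=cosφ1·sinφ2-sinφ1·cosφ2·cosΔλ=0.13738486; θ=atan2(y, x)=-80.6742° <0 so +360° → 279.3258° ≈ 279.3°
Leg 6: φ1=0.2228960, φ2=-0.1377693, Δφ=-0.3606653, Δλ=2.2204725 rad; a=sin²(Δφ/2)+cosφ1·cosφ2·sin²(Δλ/2)=0.8073658764; c=2·atan2(√a, √(1-a))=2.232842151; dist=6371·c=14225.437 ≈ 14225.4 km; running total=51221.6 km
Leg 6 bearing: y=sinΔλ·cosφ2=0.78873486, x=cosφ1·sinφ2-sinφ1·cosφ2·cosΔλ=-0.00148108; θ=atan2(y, x)=90.1076° ≈ 90.1°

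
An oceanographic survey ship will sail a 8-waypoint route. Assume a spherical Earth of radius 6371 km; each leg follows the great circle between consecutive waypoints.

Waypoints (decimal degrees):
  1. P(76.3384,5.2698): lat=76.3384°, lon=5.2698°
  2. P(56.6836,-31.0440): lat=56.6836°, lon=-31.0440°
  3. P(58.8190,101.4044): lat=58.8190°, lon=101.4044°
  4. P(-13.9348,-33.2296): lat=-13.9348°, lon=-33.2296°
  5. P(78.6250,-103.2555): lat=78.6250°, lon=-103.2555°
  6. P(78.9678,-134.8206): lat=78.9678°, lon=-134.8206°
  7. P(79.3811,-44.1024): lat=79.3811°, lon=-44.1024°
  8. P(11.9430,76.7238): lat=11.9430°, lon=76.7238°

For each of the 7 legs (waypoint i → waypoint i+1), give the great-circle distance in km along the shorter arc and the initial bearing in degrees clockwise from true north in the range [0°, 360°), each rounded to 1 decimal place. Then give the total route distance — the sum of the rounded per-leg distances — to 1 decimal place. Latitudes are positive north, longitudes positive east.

Leg 1: dist=2621.4 km, bearing=234.4°
Leg 2: dist=6501.2 km, bearing=26.6°
Leg 3: dist=13787.3 km, bearing=303.6°
Leg 4: dist=11100.4 km, bearing=349.2°
Leg 5: dist=674.7 km, bearing=288.6°
Leg 6: dist=1708.2 km, bearing=44.1°
Leg 7: dist=9298.8 km, bearing=57.7°
Total: 45692.0 km

Leg 1: φ1=1.3323564, φ2=0.9893155, Δφ=-0.3430410, Δλ=-0.6337954 rad; a=sin²(Δφ/2)+cosφ1·cosφ2·sin²(Δλ/2)=0.0417294782; c=2·atan2(√a, √(1-a))=0.411452080; dist=6371·c=2621.361 ≈ 2621.4 km; running total=2621.4 km
Leg 1 bearing: y=sinΔλ·cosφ2=-0.32527697, x=cosφ1·sinφ2-sinφ1·cosφ2·cosΔλ=-0.23269596; θ=atan2(y, x)=-125.5791° <0 so +360° → 234.4209° ≈ 234.4°
Leg 2: φ1=0.9893155, φ2=1.0265852, Δφ=0.0372698, Δλ=2.3116607 rad; a=sin²(Δφ/2)+cosφ1·cosφ2·sin²(Δλ/2)=0.2385022211; c=2·atan2(√a, √(1-a))=1.020434621; dist=6371·c=6501.189 ≈ 6501.2 km; running total=9122.6 km
Leg 2 bearing: y=sinΔλ·cosφ2=0.38203528, x=cosφ1·sinφ2-sinφ1·cosφ2·cosΔλ=0.76192171; θ=atan2(y, x)=26.6297° ≈ 26.6°
Leg 3: φ1=1.0265852, φ2=-0.2432081, Δφ=-1.2697934, Δλ=-2.3498066 rad; a=sin²(Δφ/2)+cosφ1·cosφ2·sin²(Δλ/2)=0.7795383703; c=2·atan2(√a, √(1-a))=2.164068161; dist=6371·c=13787.278 ≈ 13787.3 km; running total=22909.9 km
Leg 3 bearing: y=sinΔλ·cosφ2=-0.69066687, x=cosφ1·sinφ2-sinφ1·cosφ2·cosΔλ=0.45870739; θ=atan2(y, x)=-56.4098° <0 so +360° → 303.5902° ≈ 303.6°
Leg 4: φ1=-0.2432081, φ2=1.3722651, Δφ=1.6154733, Δλ=-1.2221825 rad; a=sin²(Δφ/2)+cosφ1·cosφ2·sin²(Δλ/2)=0.5853486641; c=2·atan2(√a, √(1-a))=1.742333667; dist=6371·c=11100.408 ≈ 11100.4 km; running total=34010.3 km
Leg 4 bearing: y=sinΔλ·cosφ2=-0.18536567, x=cosφ1·sinφ2-sinφ1·cosφ2·cosΔλ=0.96773033; θ=atan2(y, x)=-10.8435° <0 so +360° → 349.1565° ≈ 349.2°
Leg 5: φ1=1.3722651, φ2=1.3782481, Δφ=0.0059830, Δλ=-0.5509149 rad; a=sin²(Δφ/2)+cosφ1·cosφ2·sin²(Δλ/2)=0.0028009886; c=2·atan2(√a, √(1-a))=0.105898209; dist=6371·c=674.677 ≈ 674.7 km; running total=34685.0 km
Leg 5 bearing: y=sinΔλ·cosφ2=-0.10017098, x=cosφ1·sinφ2-sinφ1·cosφ2·cosΔλ=0.03373940; θ=atan2(y, x)=-71.3855° <0 so +360° → 288.6145° ≈ 288.6°
Leg 6: φ1=1.3782481, φ2=1.3854616, Δφ=0.0072134, Δλ=1.5833313 rad; a=sin²(Δφ/2)+cosφ1·cosφ2·sin²(Δλ/2)=0.0178655592; c=2·atan2(√a, √(1-a))=0.268126668; dist=6371·c=1708.235 ≈ 1708.2 km; running total=36393.2 km
Leg 6 bearing: y=sinΔλ·cosφ2=0.18426110, x=cosφ1·sinφ2-sinφ1·cosφ2·cosΔλ=0.19035065; θ=atan2(y, x)=44.0687° ≈ 44.1°
Leg 7: φ1=1.3854616, φ2=0.2084447, Δφ=-1.1770169, Δλ=2.1088150 rad; a=sin²(Δφ/2)+cosφ1·cosφ2·sin²(Δλ/2)=0.4444953772; c=2·atan2(√a, √(1-a))=1.459557812; dist=6371·c=9298.843 ≈ 9298.8 km; running total=45692.0 km
Leg 7 bearing: y=sinΔλ·cosφ2=0.84013765, x=cosφ1·sinφ2-sinφ1·cosφ2·cosΔλ=0.53089140; θ=atan2(y, x)=57.7108° ≈ 57.7°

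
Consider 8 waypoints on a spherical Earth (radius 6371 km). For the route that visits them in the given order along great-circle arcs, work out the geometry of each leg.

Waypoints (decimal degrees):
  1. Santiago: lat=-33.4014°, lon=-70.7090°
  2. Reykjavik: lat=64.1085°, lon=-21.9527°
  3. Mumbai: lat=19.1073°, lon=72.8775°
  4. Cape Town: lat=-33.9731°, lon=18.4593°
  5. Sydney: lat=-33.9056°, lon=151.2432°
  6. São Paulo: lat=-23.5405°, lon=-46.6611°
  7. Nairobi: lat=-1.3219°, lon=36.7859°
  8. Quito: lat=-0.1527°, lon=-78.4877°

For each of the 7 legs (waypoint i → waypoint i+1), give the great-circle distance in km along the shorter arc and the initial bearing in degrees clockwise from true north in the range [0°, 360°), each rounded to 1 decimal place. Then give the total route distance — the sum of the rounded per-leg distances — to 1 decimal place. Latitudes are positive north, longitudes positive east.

Leg 1: dist=11649.7 km, bearing=19.8°
Leg 2: dist=8333.6 km, bearing=77.2°
Leg 3: dist=8245.6 km, bearing=224.5°
Leg 4: dist=11004.1 km, bearing=141.9°
Leg 5: dist=13352.5 km, bearing=161.0°
Leg 6: dist=9280.9 km, bearing=88.6°
Leg 7: dist=12816.6 km, bearing=269.2°
Total: 74683.0 km

Leg 1: φ1=-0.5829644, φ2=1.1189044, Δφ=1.7018688, Δλ=0.8509580 rad; a=sin²(Δφ/2)+cosφ1·cosφ2·sin²(Δλ/2)=0.6274558365; c=2·atan2(√a, √(1-a))=1.828552684; dist=6371·c=11649.709 ≈ 11649.7 km; running total=11649.7 km
Leg 1 bearing: y=sinΔλ·cosφ2=0.32833629, x=cosφ1·sinφ2-sinφ1·cosφ2·cosΔλ=0.90951378; θ=atan2(y, x)=19.8497° ≈ 19.8°
Leg 2: φ1=1.1189044, φ2=0.3334853, Δφ=-0.7854191, Δλ=1.6550992 rad; a=sin²(Δφ/2)+cosφ1·cosφ2·sin²(Δλ/2)=0.3701311019; c=2·atan2(√a, √(1-a))=1.308045657; dist=6371·c=8333.559 ≈ 8333.6 km; running total=19983.3 km
Leg 2 bearing: y=sinΔλ·cosφ2=0.94155148, x=cosφ1·sinφ2-sinφ1·cosφ2·cosΔλ=0.21451592; θ=atan2(y, x)=77.1652° ≈ 77.2°
Leg 3: φ1=0.3334853, φ2=-0.5929425, Δφ=-0.9264277, Δλ=-0.9497768 rad; a=sin²(Δφ/2)+cosφ1·cosφ2·sin²(Δλ/2)=0.3634809704; c=2·atan2(√a, √(1-a))=1.294246649; dist=6371·c=8245.645 ≈ 8245.6 km; running total=28228.9 km
Leg 3 bearing: y=sinΔλ·cosφ2=-0.67445779, x=cosφ1·sinφ2-sinφ1·cosφ2·cosΔλ=-0.68597151; θ=atan2(y, x)=-135.4849° <0 so +360° → 224.5151° ≈ 224.5°
Leg 4: φ1=-0.5929425, φ2=-0.5917644, Δφ=0.0011781, Δλ=2.3175162 rad; a=sin²(Δφ/2)+cosφ1·cosφ2·sin²(Δλ/2)=0.5778956667; c=2·atan2(√a, √(1-a))=1.727224845; dist=6371·c=11004.149 ≈ 11004.1 km; running total=39233.0 km
Leg 4 bearing: y=sinΔλ·cosφ2=0.60912323, x=cosφ1·sinφ2-sinφ1·cosφ2·cosΔλ=-0.77762327; θ=atan2(y, x)=141.9279° ≈ 141.9°
Leg 5: φ1=-0.5917644, φ2=-0.4108592, Δφ=0.1809051, Δλ=-3.4540816 rad; a=sin²(Δφ/2)+cosφ1·cosφ2·sin²(Δλ/2)=0.7506220168; c=2·atan2(√a, √(1-a))=2.095832185; dist=6371·c=13352.547 ≈ 13352.5 km; running total=52585.5 km
Leg 5 bearing: y=sinΔλ·cosφ2=0.28184325, x=cosφ1·sinφ2-sinφ1·cosφ2·cosΔλ=-0.81811906; θ=atan2(y, x)=160.9911° ≈ 161.0°
Leg 6: φ1=-0.4108592, φ2=-0.0230715, Δφ=0.3877877, Δλ=1.4564249 rad; a=sin²(Δφ/2)+cosφ1·cosφ2·sin²(Δλ/2)=0.4430946029; c=2·atan2(√a, √(1-a))=1.456738393; dist=6371·c=9280.880 ≈ 9280.9 km; running total=61866.4 km
Leg 6 bearing: y=sinΔλ·cosφ2=0.99320232, x=cosφ1·sinφ2-sinφ1·cosφ2·cosΔλ=0.02441840; θ=atan2(y, x)=88.5916° ≈ 88.6°
Leg 7: φ1=-0.0230715, φ2=-0.0026651, Δφ=0.0204064, Δλ=-2.0119039 rad; a=sin²(Δφ/2)+cosφ1·cosφ2·sin²(Δλ/2)=0.7133823120; c=2·atan2(√a, √(1-a))=2.011708551; dist=6371·c=12816.595 ≈ 12816.6 km; running total=74683.0 km
Leg 7 bearing: y=sinΔλ·cosφ2=-0.90427615, x=cosφ1·sinφ2-sinφ1·cosφ2·cosΔλ=-0.01251367; θ=atan2(y, x)=-90.7928° <0 so +360° → 269.2072° ≈ 269.2°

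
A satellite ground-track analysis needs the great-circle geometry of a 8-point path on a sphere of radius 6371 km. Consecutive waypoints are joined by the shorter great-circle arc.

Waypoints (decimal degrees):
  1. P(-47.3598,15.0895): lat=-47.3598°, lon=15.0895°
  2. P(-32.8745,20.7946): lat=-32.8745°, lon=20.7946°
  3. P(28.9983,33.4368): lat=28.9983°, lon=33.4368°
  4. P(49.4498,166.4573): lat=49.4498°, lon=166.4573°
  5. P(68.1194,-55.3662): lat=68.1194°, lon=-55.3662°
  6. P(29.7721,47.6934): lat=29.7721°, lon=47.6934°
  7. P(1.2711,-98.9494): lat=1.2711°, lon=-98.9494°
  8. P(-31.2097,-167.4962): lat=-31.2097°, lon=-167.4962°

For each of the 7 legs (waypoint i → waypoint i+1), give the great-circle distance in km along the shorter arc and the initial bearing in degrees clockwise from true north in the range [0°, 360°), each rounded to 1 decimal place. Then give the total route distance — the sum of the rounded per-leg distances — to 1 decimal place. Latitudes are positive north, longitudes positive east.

Leg 1: dist=1681.0 km, bearing=18.7°
Leg 2: dist=7007.9 km, bearing=12.4°
Leg 3: dist=10132.3 km, bearing=28.4°
Leg 4: dist=6489.5 km, bearing=17.0°
Leg 5: dist=7471.1 km, bearing=66.5°
Leg 6: dist=15072.1 km, bearing=308.3°
Leg 7: dist=8058.1 km, bearing=236.6°
Total: 55912.0 km

Leg 1: φ1=-0.8265844, φ2=-0.5737683, Δφ=0.2528162, Δλ=0.0995728 rad; a=sin²(Δφ/2)+cosφ1·cosφ2·sin²(Δλ/2)=0.0173030744; c=2·atan2(√a, √(1-a))=0.263846960; dist=6371·c=1680.969 ≈ 1681.0 km; running total=1681.0 km
Leg 1 bearing: y=sinΔλ·cosφ2=0.08348922, x=cosφ1·sinφ2-sinφ1·cosφ2·cosΔλ=0.24707137; θ=atan2(y, x)=18.6709° ≈ 18.7°
Leg 2: φ1=-0.5737683, φ2=0.5061158, Δφ=1.0798841, Δλ=0.2206480 rad; a=sin²(Δφ/2)+cosφ1·cosφ2·sin²(Δλ/2)=0.2731892391; c=2·atan2(√a, √(1-a))=1.099971499; dist=6371·c=7007.918 ≈ 7007.9 km; running total=8688.9 km
Leg 2 bearing: y=sinΔλ·cosφ2=0.19142414, x=cosφ1·sinφ2-sinφ1·cosφ2·cosΔλ=0.87039319; θ=atan2(y, x)=12.4035° ≈ 12.4°
Leg 3: φ1=0.5061158, φ2=0.8630618, Δφ=0.3569460, Δλ=2.3216457 rad; a=sin²(Δφ/2)+cosφ1·cosφ2·sin²(Δλ/2)=0.5097923718; c=2·atan2(√a, √(1-a))=1.590382323; dist=6371·c=10132.326 ≈ 10132.3 km; running total=18821.2 km
Leg 3 bearing: y=sinΔλ·cosφ2=0.47530464, x=cosφ1·sinφ2-sinφ1·cosφ2·cosΔλ=0.87960329; θ=atan2(y, x)=28.3851° ≈ 28.4°
Leg 4: φ1=0.8630618, φ2=1.1889078, Δφ=0.3258460, Δλ=-3.8715504 rad; a=sin²(Δφ/2)+cosφ1·cosφ2·sin²(Δλ/2)=0.2377240050; c=2·atan2(√a, √(1-a))=1.018607516; dist=6371·c=6489.548 ≈ 6489.5 km; running total=25310.7 km
Leg 4 bearing: y=sinΔλ·cosφ2=0.24851298, x=cosφ1·sinφ2-sinφ1·cosφ2·cosΔλ=0.81430124; θ=atan2(y, x)=16.9714° ≈ 17.0°
Leg 5: φ1=1.1889078, φ2=0.5196212, Δφ=-0.6692866, Δλ=1.7987293 rad; a=sin²(Δφ/2)+cosφ1·cosφ2·sin²(Δλ/2)=0.3061573708; c=2·atan2(√a, √(1-a))=1.172677197; dist=6371·c=7471.126 ≈ 7471.1 km; running total=32781.8 km
Leg 5 bearing: y=sinΔλ·cosφ2=0.84555681, x=cosφ1·sinφ2-sinφ1·cosφ2·cosΔλ=0.36706106; θ=atan2(y, x)=66.5341° ≈ 66.5°
Leg 6: φ1=0.5196212, φ2=0.0221849, Δφ=-0.4974363, Δλ=-2.5593997 rad; a=sin²(Δφ/2)+cosφ1·cosφ2·sin²(Δλ/2)=0.8569086887; c=2·atan2(√a, √(1-a))=2.365730317; dist=6371·c=15072.068 ≈ 15072.1 km; running total=47853.9 km
Leg 6 bearing: y=sinΔλ·cosφ2=-0.54972165, x=cosφ1·sinφ2-sinφ1·cosφ2·cosΔλ=0.43390190; θ=atan2(y, x)=-51.7155° <0 so +360° → 308.2845° ≈ 308.3°
Leg 7: φ1=0.0221849, φ2=-0.5447120, Δφ=-0.5668969, Δλ=-1.1963674 rad; a=sin²(Δφ/2)+cosφ1·cosφ2·sin²(Δλ/2)=0.3493809016; c=2·atan2(√a, √(1-a))=1.264805424; dist=6371·c=8058.075 ≈ 8058.1 km; running total=55912.0 km
Leg 7 bearing: y=sinΔλ·cosφ2=-0.79602010, x=cosφ1·sinφ2-sinφ1·cosφ2·cosΔλ=-0.52498338; θ=atan2(y, x)=-123.4053° <0 so +360° → 236.5947° ≈ 236.6°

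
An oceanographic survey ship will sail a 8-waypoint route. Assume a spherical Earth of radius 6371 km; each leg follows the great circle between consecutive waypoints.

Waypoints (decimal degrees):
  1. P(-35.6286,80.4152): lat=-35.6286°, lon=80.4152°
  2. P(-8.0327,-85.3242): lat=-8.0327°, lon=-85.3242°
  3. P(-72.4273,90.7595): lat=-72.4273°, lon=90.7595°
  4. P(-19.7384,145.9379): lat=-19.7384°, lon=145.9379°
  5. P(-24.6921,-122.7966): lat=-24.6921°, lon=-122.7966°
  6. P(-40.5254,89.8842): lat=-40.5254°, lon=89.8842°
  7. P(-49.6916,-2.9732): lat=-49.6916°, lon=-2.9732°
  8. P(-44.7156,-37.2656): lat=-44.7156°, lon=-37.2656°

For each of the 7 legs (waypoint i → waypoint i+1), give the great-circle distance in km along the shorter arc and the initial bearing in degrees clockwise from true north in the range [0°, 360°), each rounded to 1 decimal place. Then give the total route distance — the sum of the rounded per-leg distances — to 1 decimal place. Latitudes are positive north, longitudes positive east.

Leg 1: dist=14935.4 km, bearing=199.9°
Leg 2: dist=11063.8 km, bearing=178.8°
Leg 3: dist=6787.1 km, bearing=62.0°
Leg 4: dist=9227.1 km, bearing=113.8°
Leg 5: dist=12014.6 km, bearing=205.6°
Leg 6: dist=6883.1 km, bearing=227.1°
Leg 7: dist=2624.8 km, bearing=268.9°
Total: 63535.9 km

Leg 1: φ1=-0.6218364, φ2=-0.1401971, Δφ=0.4816393, Δλ=-2.8926982 rad; a=sin²(Δφ/2)+cosφ1·cosφ2·sin²(Δλ/2)=0.8493164603; c=2·atan2(√a, √(1-a))=2.344281321; dist=6371·c=14935.416 ≈ 14935.4 km; running total=14935.4 km
Leg 1 bearing: y=sinΔλ·cosφ2=-0.24391570, x=cosφ1·sinφ2-sinφ1·cosφ2·cosΔλ=-0.67261963; θ=atan2(y, x)=-160.0676° <0 so +360° → 199.9324° ≈ 199.9°
Leg 2: φ1=-0.1401971, φ2=-1.2640949, Δφ=-1.1238978, Δλ=3.0732403 rad; a=sin²(Δφ/2)+cosφ1·cosφ2·sin²(Δλ/2)=0.5825190167; c=2·atan2(√a, √(1-a))=1.736592900; dist=6371·c=11063.833 ≈ 11063.8 km; running total=25999.2 km
Leg 2 bearing: y=sinΔλ·cosφ2=0.02062057, x=cosφ1·sinφ2-sinφ1·cosφ2·cosΔλ=-0.98607162; θ=atan2(y, x)=178.8020° ≈ 178.8°
Leg 3: φ1=-1.2640949, φ2=-0.3445001, Δφ=0.9195948, Δλ=0.9630448 rad; a=sin²(Δφ/2)+cosφ1·cosφ2·sin²(Δλ/2)=0.2578813188; c=2·atan2(√a, √(1-a))=1.065305019; dist=6371·c=6787.058 ≈ 6787.1 km; running total=32786.3 km
Leg 3 bearing: y=sinΔλ·cosφ2=0.77269954, x=cosφ1·sinφ2-sinφ1·cosφ2·cosΔλ=0.41042613; θ=atan2(y, x)=62.0246° ≈ 62.0°
Leg 4: φ1=-0.3445001, φ2=-0.4309584, Δφ=-0.0864584, Δλ=-4.6903018 rad; a=sin²(Δφ/2)+cosφ1·cosφ2·sin²(Δλ/2)=0.4389023322; c=2·atan2(√a, √(1-a))=1.448294832; dist=6371·c=9227.086 ≈ 9227.1 km; running total=42013.4 km
Leg 4 bearing: y=sinΔλ·cosφ2=0.90834418, x=cosφ1·sinφ2-sinφ1·cosφ2·cosΔλ=-0.39997395; θ=atan2(y, x)=113.7655° ≈ 113.8°
Leg 5: φ1=-0.4309584, φ2=-0.7073017, Δφ=-0.2763432, Δλ=3.7119802 rad; a=sin²(Δφ/2)+cosφ1·cosφ2·sin²(Δλ/2)=0.6549222068; c=2·atan2(√a, √(1-a))=1.885825715; dist=6371·c=12014.596 ≈ 12014.6 km; running total=54028.0 km
Leg 5 bearing: y=sinΔλ·cosφ2=-0.41043201, x=cosφ1·sinφ2-sinφ1·cosφ2·cosΔλ=-0.85763745; θ=atan2(y, x)=-154.4260° <0 so +360° → 205.5740° ≈ 205.6°
Leg 6: φ1=-0.7073017, φ2=-0.8672820, Δφ=-0.1599804, Δλ=-1.6206674 rad; a=sin²(Δφ/2)+cosφ1·cosφ2·sin²(Δλ/2)=0.2645018081; c=2·atan2(√a, √(1-a))=1.080376375; dist=6371·c=6883.078 ≈ 6883.1 km; running total=60911.1 km
Leg 6 bearing: y=sinΔλ·cosφ2=-0.64609729, x=cosφ1·sinφ2-sinφ1·cosφ2·cosΔλ=-0.60060028; θ=atan2(y, x)=-132.9100° <0 so +360° → 227.0900° ≈ 227.1°
Leg 7: φ1=-0.8672820, φ2=-0.7804344, Δφ=0.0868476, Δλ=-0.5985153 rad; a=sin²(Δφ/2)+cosφ1·cosφ2·sin²(Δλ/2)=0.0418379947; c=2·atan2(√a, √(1-a))=0.411994406; dist=6371·c=2624.816 ≈ 2624.8 km; running total=63535.9 km
Leg 7 bearing: y=sinΔλ·cosφ2=-0.40036821, x=cosφ1·sinφ2-sinφ1·cosφ2·cosΔλ=-0.00745678; θ=atan2(y, x)=-91.0670° <0 so +360° → 268.9330° ≈ 268.9°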